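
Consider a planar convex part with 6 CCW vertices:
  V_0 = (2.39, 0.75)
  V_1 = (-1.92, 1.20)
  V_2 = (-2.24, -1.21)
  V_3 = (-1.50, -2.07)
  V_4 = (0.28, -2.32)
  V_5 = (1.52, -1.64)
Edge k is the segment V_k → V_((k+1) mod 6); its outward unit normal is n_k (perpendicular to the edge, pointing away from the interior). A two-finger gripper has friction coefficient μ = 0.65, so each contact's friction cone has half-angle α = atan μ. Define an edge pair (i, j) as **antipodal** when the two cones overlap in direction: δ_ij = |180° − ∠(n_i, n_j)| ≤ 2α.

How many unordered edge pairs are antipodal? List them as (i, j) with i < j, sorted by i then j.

α = atan 0.65 = 33.02°;  2α = 66.05°
n_0 = (+0.1038, +0.9946)
n_1 = (-0.9913, +0.1316)
n_2 = (-0.7580, -0.6522)
n_3 = (-0.1391, -0.9903)
n_4 = (+0.4808, -0.8768)
n_5 = (+0.9397, -0.3421)
  (0,1): δ = 91.60°  ·
  (0,2): δ = 43.33°  ✓
  (0,3): δ = 2.03°  ✓
  (0,4): δ = 34.70°  ✓
  (0,5): δ = 75.96°  ·
  (1,2): δ = 131.73°  ·
  (1,3): δ = 90.43°  ·
  (1,4): δ = 53.70°  ✓
  (1,5): δ = 12.44°  ✓
  (2,3): δ = 138.71°  ·
  (2,4): δ = 101.97°  ·
  (2,5): δ = 60.71°  ✓
  (3,4): δ = 143.27°  ·
  (3,5): δ = 102.01°  ·
  (4,5): δ = 138.74°  ·
antipodal pairs: 6

count = 6; pairs: (0,2), (0,3), (0,4), (1,4), (1,5), (2,5)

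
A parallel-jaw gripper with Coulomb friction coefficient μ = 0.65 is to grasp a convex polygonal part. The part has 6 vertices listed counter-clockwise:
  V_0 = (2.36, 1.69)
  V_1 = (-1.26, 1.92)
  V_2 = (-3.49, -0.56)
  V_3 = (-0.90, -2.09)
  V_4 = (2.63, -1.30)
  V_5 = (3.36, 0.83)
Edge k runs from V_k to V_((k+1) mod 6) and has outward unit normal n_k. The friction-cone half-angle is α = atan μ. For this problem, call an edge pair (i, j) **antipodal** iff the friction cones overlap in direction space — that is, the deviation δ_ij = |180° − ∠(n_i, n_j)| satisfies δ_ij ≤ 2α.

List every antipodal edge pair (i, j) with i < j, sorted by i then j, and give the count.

count = 6; pairs: (0,2), (0,3), (1,3), (1,4), (2,5), (3,5)

α = atan 0.65 = 33.02°;  2α = 66.05°
n_0 = (+0.0634, +0.9980)
n_1 = (-0.7436, +0.6686)
n_2 = (-0.5086, -0.8610)
n_3 = (+0.2184, -0.9759)
n_4 = (+0.9460, -0.3242)
n_5 = (+0.6520, +0.7582)
  (0,1): δ = 128.33°  ·
  (0,2): δ = 26.94°  ✓
  (0,3): δ = 16.25°  ✓
  (0,4): δ = 74.72°  ·
  (0,5): δ = 142.94°  ·
  (1,2): δ = 78.61°  ·
  (1,3): δ = 35.42°  ✓
  (1,4): δ = 23.04°  ✓
  (1,5): δ = 91.27°  ·
  (2,3): δ = 136.81°  ·
  (2,4): δ = 78.35°  ·
  (2,5): δ = 10.12°  ✓
  (3,4): δ = 121.53°  ·
  (3,5): δ = 53.31°  ✓
  (4,5): δ = 111.78°  ·
antipodal pairs: 6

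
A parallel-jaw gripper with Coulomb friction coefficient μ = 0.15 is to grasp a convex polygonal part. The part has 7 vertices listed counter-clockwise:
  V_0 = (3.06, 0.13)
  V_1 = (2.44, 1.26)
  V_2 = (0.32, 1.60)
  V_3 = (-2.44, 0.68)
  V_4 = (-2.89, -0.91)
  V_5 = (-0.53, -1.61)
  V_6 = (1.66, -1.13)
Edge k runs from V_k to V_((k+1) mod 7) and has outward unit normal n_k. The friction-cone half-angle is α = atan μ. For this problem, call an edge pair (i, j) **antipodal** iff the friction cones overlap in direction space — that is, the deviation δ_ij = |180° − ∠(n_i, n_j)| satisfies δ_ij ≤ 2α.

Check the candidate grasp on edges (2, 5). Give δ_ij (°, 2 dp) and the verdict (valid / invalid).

δ = 6.07°, valid

α = atan 0.15 = 8.53°;  2α = 17.06°
edge 2: e_2 = (-2.76, -0.92);  n_2 = (-0.3162, +0.9487)
edge 5: e_5 = (+2.19, +0.48);  n_5 = (+0.2141, -0.9768)
∠(n_2, n_5) = 173.93°
δ = |180° − 173.93°| = 6.07°
6.07° ≤ 2α = 17.06°  →  valid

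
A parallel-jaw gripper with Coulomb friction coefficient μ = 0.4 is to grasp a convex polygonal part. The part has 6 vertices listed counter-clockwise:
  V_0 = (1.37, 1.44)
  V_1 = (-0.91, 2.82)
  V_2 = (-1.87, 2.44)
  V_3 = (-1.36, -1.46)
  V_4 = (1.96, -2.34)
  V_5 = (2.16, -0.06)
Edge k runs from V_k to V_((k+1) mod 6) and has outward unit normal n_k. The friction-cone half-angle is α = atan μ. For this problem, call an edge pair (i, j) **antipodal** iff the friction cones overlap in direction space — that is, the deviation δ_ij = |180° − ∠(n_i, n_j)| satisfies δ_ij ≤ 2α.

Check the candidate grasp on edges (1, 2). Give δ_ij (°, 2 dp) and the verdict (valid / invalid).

δ = 104.15°, invalid

α = atan 0.4 = 21.80°;  2α = 43.60°
edge 1: e_1 = (-0.96, -0.38);  n_1 = (-0.3680, +0.9298)
edge 2: e_2 = (+0.51, -3.90);  n_2 = (-0.9916, -0.1297)
∠(n_1, n_2) = 75.85°
δ = |180° − 75.85°| = 104.15°
104.15° > 2α = 43.60°  →  invalid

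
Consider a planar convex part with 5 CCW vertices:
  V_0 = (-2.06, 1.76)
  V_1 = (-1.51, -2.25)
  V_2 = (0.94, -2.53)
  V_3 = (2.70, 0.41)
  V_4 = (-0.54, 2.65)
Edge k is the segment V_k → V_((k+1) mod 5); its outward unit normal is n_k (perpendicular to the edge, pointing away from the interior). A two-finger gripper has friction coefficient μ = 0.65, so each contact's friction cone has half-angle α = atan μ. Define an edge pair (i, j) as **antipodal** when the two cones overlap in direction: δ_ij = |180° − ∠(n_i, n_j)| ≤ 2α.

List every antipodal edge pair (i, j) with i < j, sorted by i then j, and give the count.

α = atan 0.65 = 33.02°;  2α = 66.05°
n_0 = (-0.9907, -0.1359)
n_1 = (-0.1135, -0.9935)
n_2 = (+0.8580, -0.5136)
n_3 = (+0.5687, +0.8226)
n_4 = (-0.5053, +0.8630)
  (0,1): δ = 104.33°  ·
  (0,2): δ = 38.72°  ✓
  (0,3): δ = 47.53°  ✓
  (0,4): δ = 112.54°  ·
  (1,2): δ = 114.39°  ·
  (1,3): δ = 28.14°  ✓
  (1,4): δ = 36.87°  ✓
  (2,3): δ = 93.75°  ·
  (2,4): δ = 28.74°  ✓
  (3,4): δ = 114.99°  ·
antipodal pairs: 5

count = 5; pairs: (0,2), (0,3), (1,3), (1,4), (2,4)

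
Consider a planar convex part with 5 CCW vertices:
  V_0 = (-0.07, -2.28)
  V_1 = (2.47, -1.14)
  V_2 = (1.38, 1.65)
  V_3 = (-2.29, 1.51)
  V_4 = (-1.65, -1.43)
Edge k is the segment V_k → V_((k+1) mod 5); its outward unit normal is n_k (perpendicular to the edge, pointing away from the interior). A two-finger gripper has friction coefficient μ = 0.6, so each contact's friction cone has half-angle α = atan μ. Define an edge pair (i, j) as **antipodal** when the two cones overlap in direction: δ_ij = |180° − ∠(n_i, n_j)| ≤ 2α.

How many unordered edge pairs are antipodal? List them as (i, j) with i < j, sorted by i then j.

count = 4; pairs: (0,2), (1,3), (1,4), (2,4)

α = atan 0.6 = 30.96°;  2α = 61.93°
n_0 = (+0.4095, -0.9123)
n_1 = (+0.9314, +0.3639)
n_2 = (-0.0381, +0.9993)
n_3 = (-0.9771, -0.2127)
n_4 = (-0.4738, -0.8807)
  (0,1): δ = 92.83°  ·
  (0,2): δ = 21.99°  ✓
  (0,3): δ = 78.11°  ·
  (0,4): δ = 127.55°  ·
  (1,2): δ = 109.16°  ·
  (1,3): δ = 9.06°  ✓
  (1,4): δ = 40.38°  ✓
  (2,3): δ = 79.90°  ·
  (2,4): δ = 30.46°  ✓
  (3,4): δ = 130.56°  ·
antipodal pairs: 4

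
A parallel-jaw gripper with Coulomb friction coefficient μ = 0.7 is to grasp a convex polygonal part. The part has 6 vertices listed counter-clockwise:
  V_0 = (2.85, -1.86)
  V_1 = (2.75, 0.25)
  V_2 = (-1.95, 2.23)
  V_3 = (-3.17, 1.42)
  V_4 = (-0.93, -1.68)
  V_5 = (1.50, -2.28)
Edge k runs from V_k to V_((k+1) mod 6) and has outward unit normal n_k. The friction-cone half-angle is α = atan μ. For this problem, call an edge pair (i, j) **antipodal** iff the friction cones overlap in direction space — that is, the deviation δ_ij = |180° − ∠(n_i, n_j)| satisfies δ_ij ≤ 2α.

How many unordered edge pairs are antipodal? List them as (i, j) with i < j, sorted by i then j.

count = 7; pairs: (0,2), (0,3), (1,3), (1,4), (1,5), (2,4), (2,5)

α = atan 0.7 = 34.99°;  2α = 69.98°
n_0 = (+0.9989, +0.0473)
n_1 = (+0.3882, +0.9216)
n_2 = (-0.5531, +0.8331)
n_3 = (-0.8105, -0.5857)
n_4 = (-0.2397, -0.9708)
n_5 = (+0.2971, -0.9549)
  (0,1): δ = 115.56°  ·
  (0,2): δ = 59.13°  ✓
  (0,3): δ = 33.14°  ✓
  (0,4): δ = 73.42°  ·
  (0,5): δ = 104.57°  ·
  (1,2): δ = 123.57°  ·
  (1,3): δ = 31.30°  ✓
  (1,4): δ = 8.97°  ✓
  (1,5): δ = 40.13°  ✓
  (2,3): δ = 87.73°  ·
  (2,4): δ = 47.45°  ✓
  (2,5): δ = 16.30°  ✓
  (3,4): δ = 139.72°  ·
  (3,5): δ = 108.57°  ·
  (4,5): δ = 148.85°  ·
antipodal pairs: 7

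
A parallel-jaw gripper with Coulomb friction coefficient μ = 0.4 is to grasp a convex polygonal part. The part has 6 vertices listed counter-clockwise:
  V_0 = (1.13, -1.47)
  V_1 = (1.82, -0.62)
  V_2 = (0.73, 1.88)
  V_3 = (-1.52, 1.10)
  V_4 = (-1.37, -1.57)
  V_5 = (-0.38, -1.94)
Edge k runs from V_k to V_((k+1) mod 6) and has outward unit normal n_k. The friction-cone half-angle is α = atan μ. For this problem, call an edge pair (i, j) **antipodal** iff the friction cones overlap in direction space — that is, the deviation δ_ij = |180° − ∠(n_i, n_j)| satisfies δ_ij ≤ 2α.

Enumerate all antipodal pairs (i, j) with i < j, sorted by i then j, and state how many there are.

count = 5; pairs: (0,2), (0,3), (1,3), (2,4), (2,5)

α = atan 0.4 = 21.80°;  2α = 43.60°
n_0 = (+0.7764, -0.6302)
n_1 = (+0.9167, +0.3997)
n_2 = (-0.3275, +0.9448)
n_3 = (-0.9984, -0.0561)
n_4 = (-0.3501, -0.9367)
n_5 = (+0.2972, -0.9548)
  (0,1): δ = 117.37°  ·
  (0,2): δ = 31.81°  ✓
  (0,3): δ = 42.28°  ✓
  (0,4): δ = 108.58°  ·
  (0,5): δ = 146.36°  ·
  (1,2): δ = 94.44°  ·
  (1,3): δ = 20.34°  ✓
  (1,4): δ = 45.95°  ·
  (1,5): δ = 83.73°  ·
  (2,3): δ = 105.90°  ·
  (2,4): δ = 39.61°  ✓
  (2,5): δ = 1.83°  ✓
  (3,4): δ = 113.71°  ·
  (3,5): δ = 75.93°  ·
  (4,5): δ = 142.22°  ·
antipodal pairs: 5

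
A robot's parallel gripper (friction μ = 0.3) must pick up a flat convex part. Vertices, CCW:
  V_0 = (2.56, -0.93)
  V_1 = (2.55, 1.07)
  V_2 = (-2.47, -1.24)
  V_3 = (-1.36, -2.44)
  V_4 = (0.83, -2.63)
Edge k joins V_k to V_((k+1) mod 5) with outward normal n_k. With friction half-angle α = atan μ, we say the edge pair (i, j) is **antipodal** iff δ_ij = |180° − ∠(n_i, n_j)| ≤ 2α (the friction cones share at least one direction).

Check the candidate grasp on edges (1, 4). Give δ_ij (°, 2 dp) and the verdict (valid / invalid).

α = atan 0.3 = 16.70°;  2α = 33.40°
edge 1: e_1 = (-5.02, -2.31);  n_1 = (-0.4180, +0.9084)
edge 4: e_4 = (+1.73, +1.70);  n_4 = (+0.7009, -0.7133)
∠(n_1, n_4) = 160.21°
δ = |180° − 160.21°| = 19.79°
19.79° ≤ 2α = 33.40°  →  valid

δ = 19.79°, valid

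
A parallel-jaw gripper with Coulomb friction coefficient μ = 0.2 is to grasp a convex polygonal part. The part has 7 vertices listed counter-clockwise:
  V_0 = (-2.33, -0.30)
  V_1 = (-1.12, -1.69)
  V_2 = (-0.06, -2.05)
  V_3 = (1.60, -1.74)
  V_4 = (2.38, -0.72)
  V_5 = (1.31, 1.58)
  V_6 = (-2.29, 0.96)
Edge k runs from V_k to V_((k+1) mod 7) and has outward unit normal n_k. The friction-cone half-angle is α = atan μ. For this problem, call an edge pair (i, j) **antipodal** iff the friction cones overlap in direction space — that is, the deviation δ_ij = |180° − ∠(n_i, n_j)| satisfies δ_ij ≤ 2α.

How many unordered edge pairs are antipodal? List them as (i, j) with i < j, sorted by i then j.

α = atan 0.2 = 11.31°;  2α = 22.62°
n_0 = (-0.7543, -0.6566)
n_1 = (-0.3216, -0.9469)
n_2 = (+0.1836, -0.9830)
n_3 = (+0.7944, -0.6075)
n_4 = (+0.9067, +0.4218)
n_5 = (-0.1697, +0.9855)
n_6 = (-0.9995, +0.0317)
  (0,1): δ = 149.80°  ·
  (0,2): δ = 120.46°  ·
  (0,3): δ = 78.45°  ·
  (0,4): δ = 16.09°  ✓
  (0,5): δ = 58.73°  ·
  (0,6): δ = 137.14°  ·
  (1,2): δ = 150.66°  ·
  (1,3): δ = 108.65°  ·
  (1,4): δ = 46.29°  ·
  (1,5): δ = 28.53°  ·
  (1,6): δ = 106.94°  ·
  (2,3): δ = 137.98°  ·
  (2,4): δ = 75.63°  ·
  (2,5): δ = 0.81°  ✓
  (2,6): δ = 77.60°  ·
  (3,4): δ = 117.65°  ·
  (3,5): δ = 42.82°  ·
  (3,6): δ = 35.59°  ·
  (4,5): δ = 105.18°  ·
  (4,6): δ = 26.77°  ·
  (5,6): δ = 101.59°  ·
antipodal pairs: 2

count = 2; pairs: (0,4), (2,5)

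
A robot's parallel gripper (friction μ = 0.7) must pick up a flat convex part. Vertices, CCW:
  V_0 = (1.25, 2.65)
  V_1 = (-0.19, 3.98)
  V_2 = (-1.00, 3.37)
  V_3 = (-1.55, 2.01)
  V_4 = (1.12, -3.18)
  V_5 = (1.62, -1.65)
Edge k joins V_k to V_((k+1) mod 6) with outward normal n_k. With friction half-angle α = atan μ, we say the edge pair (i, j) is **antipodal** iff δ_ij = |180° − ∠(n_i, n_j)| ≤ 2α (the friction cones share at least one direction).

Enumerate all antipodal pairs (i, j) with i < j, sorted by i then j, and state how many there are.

count = 8; pairs: (0,2), (0,3), (1,4), (1,5), (2,4), (2,5), (3,4), (3,5)

α = atan 0.7 = 34.99°;  2α = 69.98°
n_0 = (+0.6785, +0.7346)
n_1 = (-0.6016, +0.7988)
n_2 = (-0.9271, +0.3749)
n_3 = (-0.8892, -0.4575)
n_4 = (+0.9505, -0.3106)
n_5 = (+0.9963, +0.0857)
  (0,1): δ = 100.29°  ·
  (0,2): δ = 69.29°  ✓
  (0,3): δ = 20.05°  ✓
  (0,4): δ = 114.63°  ·
  (0,5): δ = 137.64°  ·
  (1,2): δ = 149.00°  ·
  (1,3): δ = 99.76°  ·
  (1,4): δ = 34.92°  ✓
  (1,5): δ = 57.94°  ✓
  (2,3): δ = 130.76°  ·
  (2,4): δ = 3.92°  ✓
  (2,5): δ = 26.94°  ✓
  (3,4): δ = 45.32°  ✓
  (3,5): δ = 22.31°  ✓
  (4,5): δ = 156.98°  ·
antipodal pairs: 8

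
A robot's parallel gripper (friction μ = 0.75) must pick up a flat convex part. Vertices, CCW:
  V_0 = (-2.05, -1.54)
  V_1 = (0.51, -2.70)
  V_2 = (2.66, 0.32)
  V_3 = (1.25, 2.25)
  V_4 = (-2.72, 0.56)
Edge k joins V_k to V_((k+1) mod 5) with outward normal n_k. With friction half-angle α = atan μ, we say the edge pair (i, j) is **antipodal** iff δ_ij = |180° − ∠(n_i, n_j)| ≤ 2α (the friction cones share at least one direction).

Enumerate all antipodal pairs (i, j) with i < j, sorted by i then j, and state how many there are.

α = atan 0.75 = 36.87°;  2α = 73.74°
n_0 = (-0.4127, -0.9109)
n_1 = (+0.8146, -0.5800)
n_2 = (+0.8075, +0.5899)
n_3 = (-0.3917, +0.9201)
n_4 = (-0.9527, -0.3040)
  (0,1): δ = 101.07°  ·
  (0,2): δ = 29.47°  ✓
  (0,3): δ = 47.44°  ✓
  (0,4): δ = 132.07°  ·
  (1,2): δ = 108.40°  ·
  (1,3): δ = 31.49°  ✓
  (1,4): δ = 53.14°  ✓
  (2,3): δ = 103.09°  ·
  (2,4): δ = 18.46°  ✓
  (3,4): δ = 95.36°  ·
antipodal pairs: 5

count = 5; pairs: (0,2), (0,3), (1,3), (1,4), (2,4)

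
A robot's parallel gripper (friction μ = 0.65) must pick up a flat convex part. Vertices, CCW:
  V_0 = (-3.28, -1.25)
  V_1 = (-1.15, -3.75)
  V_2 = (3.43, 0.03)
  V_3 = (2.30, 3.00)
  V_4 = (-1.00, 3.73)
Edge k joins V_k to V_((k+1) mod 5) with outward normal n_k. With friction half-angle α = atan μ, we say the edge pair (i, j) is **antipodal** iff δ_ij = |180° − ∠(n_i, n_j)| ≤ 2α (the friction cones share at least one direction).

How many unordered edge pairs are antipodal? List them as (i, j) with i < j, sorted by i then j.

count = 5; pairs: (0,2), (0,3), (1,3), (1,4), (2,4)

α = atan 0.65 = 33.02°;  2α = 66.05°
n_0 = (-0.7612, -0.6485)
n_1 = (+0.6365, -0.7712)
n_2 = (+0.9346, +0.3556)
n_3 = (+0.2160, +0.9764)
n_4 = (-0.9092, +0.4163)
  (0,1): δ = 90.90°  ·
  (0,2): δ = 19.60°  ✓
  (0,3): δ = 37.10°  ✓
  (0,4): δ = 114.97°  ·
  (1,2): δ = 108.70°  ·
  (1,3): δ = 52.01°  ✓
  (1,4): δ = 25.87°  ✓
  (2,3): δ = 123.30°  ·
  (2,4): δ = 45.43°  ✓
  (3,4): δ = 102.13°  ·
antipodal pairs: 5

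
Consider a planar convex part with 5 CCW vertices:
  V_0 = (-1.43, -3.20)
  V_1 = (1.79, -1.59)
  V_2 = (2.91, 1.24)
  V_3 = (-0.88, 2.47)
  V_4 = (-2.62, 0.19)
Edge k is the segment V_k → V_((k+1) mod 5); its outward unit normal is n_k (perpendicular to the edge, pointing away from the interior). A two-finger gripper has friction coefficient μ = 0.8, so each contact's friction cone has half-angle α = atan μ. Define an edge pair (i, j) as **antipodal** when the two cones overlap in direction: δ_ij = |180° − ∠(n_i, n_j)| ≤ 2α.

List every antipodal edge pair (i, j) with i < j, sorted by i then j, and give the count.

count = 5; pairs: (0,2), (0,3), (1,3), (1,4), (2,4)

α = atan 0.8 = 38.66°;  2α = 77.32°
n_0 = (+0.4472, -0.8944)
n_1 = (+0.9298, -0.3680)
n_2 = (+0.3087, +0.9512)
n_3 = (-0.7950, +0.6067)
n_4 = (-0.9436, -0.3312)
  (0,1): δ = 138.16°  ·
  (0,2): δ = 44.55°  ✓
  (0,3): δ = 26.09°  ✓
  (0,4): δ = 82.78°  ·
  (1,2): δ = 86.39°  ·
  (1,3): δ = 15.76°  ✓
  (1,4): δ = 40.93°  ✓
  (2,3): δ = 109.37°  ·
  (2,4): δ = 52.68°  ✓
  (3,4): δ = 123.31°  ·
antipodal pairs: 5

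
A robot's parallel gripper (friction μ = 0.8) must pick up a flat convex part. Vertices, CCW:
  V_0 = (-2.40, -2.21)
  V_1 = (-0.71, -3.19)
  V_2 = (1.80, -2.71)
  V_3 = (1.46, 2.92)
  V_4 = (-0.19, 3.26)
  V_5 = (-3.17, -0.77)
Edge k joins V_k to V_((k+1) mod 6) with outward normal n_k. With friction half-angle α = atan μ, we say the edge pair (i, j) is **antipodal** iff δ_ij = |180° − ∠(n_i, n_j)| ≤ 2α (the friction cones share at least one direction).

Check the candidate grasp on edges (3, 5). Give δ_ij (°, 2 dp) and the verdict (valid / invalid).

δ = 50.22°, valid

α = atan 0.8 = 38.66°;  2α = 77.32°
edge 3: e_3 = (-1.65, +0.34);  n_3 = (+0.2018, +0.9794)
edge 5: e_5 = (+0.77, -1.44);  n_5 = (-0.8818, -0.4715)
∠(n_3, n_5) = 129.78°
δ = |180° − 129.78°| = 50.22°
50.22° ≤ 2α = 77.32°  →  valid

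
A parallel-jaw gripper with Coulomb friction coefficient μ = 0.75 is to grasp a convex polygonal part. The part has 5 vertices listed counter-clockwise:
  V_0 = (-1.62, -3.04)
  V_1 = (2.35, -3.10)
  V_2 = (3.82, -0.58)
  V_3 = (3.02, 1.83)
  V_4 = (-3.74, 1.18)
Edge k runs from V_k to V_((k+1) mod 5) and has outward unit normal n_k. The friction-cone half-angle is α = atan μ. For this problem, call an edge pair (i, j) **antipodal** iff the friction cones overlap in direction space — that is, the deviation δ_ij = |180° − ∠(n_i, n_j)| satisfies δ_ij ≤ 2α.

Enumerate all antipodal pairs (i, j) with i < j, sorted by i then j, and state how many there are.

count = 6; pairs: (0,2), (0,3), (1,3), (1,4), (2,4), (3,4)

α = atan 0.75 = 36.87°;  2α = 73.74°
n_0 = (-0.0151, -0.9999)
n_1 = (+0.8638, -0.5039)
n_2 = (+0.9491, +0.3150)
n_3 = (-0.0957, +0.9954)
n_4 = (-0.8936, -0.4489)
  (0,1): δ = 119.39°  ·
  (0,2): δ = 70.77°  ✓
  (0,3): δ = 6.36°  ✓
  (0,4): δ = 117.54°  ·
  (1,2): δ = 131.38°  ·
  (1,3): δ = 54.25°  ✓
  (1,4): δ = 56.93°  ✓
  (2,3): δ = 102.87°  ·
  (2,4): δ = 8.31°  ✓
  (3,4): δ = 68.82°  ✓
antipodal pairs: 6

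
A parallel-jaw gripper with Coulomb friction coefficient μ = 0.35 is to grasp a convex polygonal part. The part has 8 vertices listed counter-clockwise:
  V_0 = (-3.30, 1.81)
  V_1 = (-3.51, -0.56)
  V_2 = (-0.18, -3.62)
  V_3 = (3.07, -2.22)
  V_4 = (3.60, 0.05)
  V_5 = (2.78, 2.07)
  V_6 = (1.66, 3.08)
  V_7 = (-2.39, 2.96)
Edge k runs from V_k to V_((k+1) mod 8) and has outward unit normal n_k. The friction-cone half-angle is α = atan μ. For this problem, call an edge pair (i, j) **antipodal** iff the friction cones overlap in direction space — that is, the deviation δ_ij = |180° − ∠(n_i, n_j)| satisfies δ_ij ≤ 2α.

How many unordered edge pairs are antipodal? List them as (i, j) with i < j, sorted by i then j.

α = atan 0.35 = 19.29°;  2α = 38.58°
n_0 = (-0.9961, +0.0883)
n_1 = (-0.6766, -0.7363)
n_2 = (+0.3956, -0.9184)
n_3 = (+0.9738, -0.2274)
n_4 = (+0.9266, +0.3761)
n_5 = (+0.6697, +0.7426)
n_6 = (-0.0296, +0.9996)
n_7 = (-0.7842, +0.6205)
  (0,1): δ = 127.52°  ·
  (0,2): δ = 61.63°  ·
  (0,3): δ = 8.08°  ✓
  (0,4): δ = 27.16°  ✓
  (0,5): δ = 53.02°  ·
  (0,6): δ = 96.76°  ·
  (0,7): δ = 146.71°  ·
  (1,2): δ = 114.11°  ·
  (1,3): δ = 60.56°  ·
  (1,4): δ = 25.33°  ✓
  (1,5): δ = 0.54°  ✓
  (1,6): δ = 44.28°  ·
  (1,7): δ = 94.23°  ·
  (2,3): δ = 126.45°  ·
  (2,4): δ = 91.21°  ·
  (2,5): δ = 65.35°  ·
  (2,6): δ = 21.61°  ✓
  (2,7): δ = 28.34°  ✓
  (3,4): δ = 144.76°  ·
  (3,5): δ = 118.90°  ·
  (3,6): δ = 75.16°  ·
  (3,7): δ = 25.21°  ✓
  (4,5): δ = 154.14°  ·
  (4,6): δ = 110.40°  ·
  (4,7): δ = 60.45°  ·
  (5,6): δ = 136.26°  ·
  (5,7): δ = 86.31°  ·
  (6,7): δ = 130.05°  ·
antipodal pairs: 7

count = 7; pairs: (0,3), (0,4), (1,4), (1,5), (2,6), (2,7), (3,7)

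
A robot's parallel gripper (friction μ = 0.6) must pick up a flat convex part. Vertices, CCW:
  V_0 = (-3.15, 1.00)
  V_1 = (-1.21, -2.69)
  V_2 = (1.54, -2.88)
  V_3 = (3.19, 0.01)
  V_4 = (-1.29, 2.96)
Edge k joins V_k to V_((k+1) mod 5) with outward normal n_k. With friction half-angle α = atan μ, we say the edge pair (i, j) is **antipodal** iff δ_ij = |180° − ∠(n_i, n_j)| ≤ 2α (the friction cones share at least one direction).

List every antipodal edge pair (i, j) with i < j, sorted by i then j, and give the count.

α = atan 0.6 = 30.96°;  2α = 61.93°
n_0 = (-0.8851, -0.4654)
n_1 = (-0.0689, -0.9976)
n_2 = (+0.8684, -0.4958)
n_3 = (+0.5500, +0.8352)
n_4 = (-0.7254, +0.6884)
  (0,1): δ = 121.69°  ·
  (0,2): δ = 57.46°  ✓
  (0,3): δ = 28.90°  ✓
  (0,4): δ = 108.77°  ·
  (1,2): δ = 115.77°  ·
  (1,3): δ = 29.41°  ✓
  (1,4): δ = 50.45°  ✓
  (2,3): δ = 93.64°  ·
  (2,4): δ = 13.78°  ✓
  (3,4): δ = 100.14°  ·
antipodal pairs: 5

count = 5; pairs: (0,2), (0,3), (1,3), (1,4), (2,4)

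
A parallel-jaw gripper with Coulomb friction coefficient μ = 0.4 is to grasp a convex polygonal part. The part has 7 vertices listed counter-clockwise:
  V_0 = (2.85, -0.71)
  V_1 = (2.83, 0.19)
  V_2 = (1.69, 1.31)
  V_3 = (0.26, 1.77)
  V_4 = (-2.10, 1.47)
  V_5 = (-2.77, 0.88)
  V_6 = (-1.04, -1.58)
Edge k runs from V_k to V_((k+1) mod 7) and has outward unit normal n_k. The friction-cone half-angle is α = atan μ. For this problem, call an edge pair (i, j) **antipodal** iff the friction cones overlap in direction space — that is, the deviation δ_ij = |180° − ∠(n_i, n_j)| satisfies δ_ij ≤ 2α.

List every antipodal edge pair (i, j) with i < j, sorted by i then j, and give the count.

count = 6; pairs: (0,5), (1,5), (2,5), (2,6), (3,6), (4,6)

α = atan 0.4 = 21.80°;  2α = 43.60°
n_0 = (+0.9998, +0.0222)
n_1 = (+0.7008, +0.7133)
n_2 = (+0.3062, +0.9520)
n_3 = (-0.1261, +0.9920)
n_4 = (-0.6609, +0.7505)
n_5 = (-0.8180, -0.5752)
n_6 = (+0.2183, -0.9759)
  (0,1): δ = 135.77°  ·
  (0,2): δ = 109.10°  ·
  (0,3): δ = 84.03°  ·
  (0,4): δ = 49.91°  ·
  (0,5): δ = 33.84°  ✓
  (0,6): δ = 101.33°  ·
  (1,2): δ = 153.34°  ·
  (1,3): δ = 128.26°  ·
  (1,4): δ = 94.14°  ·
  (1,5): δ = 10.39°  ✓
  (1,6): δ = 57.10°  ·
  (2,3): δ = 154.92°  ·
  (2,4): δ = 120.80°  ·
  (2,5): δ = 37.05°  ✓
  (2,6): δ = 30.44°  ✓
  (3,4): δ = 145.88°  ·
  (3,5): δ = 62.13°  ·
  (3,6): δ = 5.36°  ✓
  (4,5): δ = 96.25°  ·
  (4,6): δ = 28.76°  ✓
  (5,6): δ = 112.51°  ·
antipodal pairs: 6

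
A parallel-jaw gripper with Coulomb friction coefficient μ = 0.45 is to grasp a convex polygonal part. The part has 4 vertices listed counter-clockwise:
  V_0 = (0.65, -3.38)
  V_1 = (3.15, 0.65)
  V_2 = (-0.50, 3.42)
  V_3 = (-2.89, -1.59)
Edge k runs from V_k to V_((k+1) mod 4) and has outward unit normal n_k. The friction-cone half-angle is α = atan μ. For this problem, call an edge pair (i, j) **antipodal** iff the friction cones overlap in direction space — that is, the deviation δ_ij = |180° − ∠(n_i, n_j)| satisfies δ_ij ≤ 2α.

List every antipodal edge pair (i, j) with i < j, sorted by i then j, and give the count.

α = atan 0.45 = 24.23°;  2α = 48.46°
n_0 = (+0.8498, -0.5272)
n_1 = (+0.6045, +0.7966)
n_2 = (-0.9026, +0.4306)
n_3 = (-0.4512, -0.8924)
  (0,1): δ = 95.38°  ·
  (0,2): δ = 6.31°  ✓
  (0,3): δ = 94.99°  ·
  (1,2): δ = 78.31°  ·
  (1,3): δ = 10.37°  ✓
  (2,3): δ = 91.32°  ·
antipodal pairs: 2

count = 2; pairs: (0,2), (1,3)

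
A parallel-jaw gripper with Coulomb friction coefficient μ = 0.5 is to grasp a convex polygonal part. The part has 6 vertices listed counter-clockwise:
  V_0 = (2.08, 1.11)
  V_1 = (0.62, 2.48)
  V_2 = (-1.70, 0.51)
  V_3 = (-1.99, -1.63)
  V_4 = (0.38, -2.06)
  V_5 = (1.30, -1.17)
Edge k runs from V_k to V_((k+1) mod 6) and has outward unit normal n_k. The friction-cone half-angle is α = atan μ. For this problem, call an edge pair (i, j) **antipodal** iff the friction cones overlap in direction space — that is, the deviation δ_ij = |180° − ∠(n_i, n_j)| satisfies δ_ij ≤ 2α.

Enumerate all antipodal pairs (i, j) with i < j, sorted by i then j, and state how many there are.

α = atan 0.5 = 26.57°;  2α = 53.13°
n_0 = (+0.6843, +0.7292)
n_1 = (-0.6473, +0.7623)
n_2 = (-0.9909, +0.1343)
n_3 = (-0.1785, -0.9839)
n_4 = (+0.6953, -0.7187)
n_5 = (+0.9462, -0.3237)
  (0,1): δ = 96.49°  ·
  (0,2): δ = 54.54°  ·
  (0,3): δ = 32.89°  ✓
  (0,4): δ = 87.23°  ·
  (0,5): δ = 114.29°  ·
  (1,2): δ = 138.05°  ·
  (1,3): δ = 50.62°  ✓
  (1,4): δ = 3.71°  ✓
  (1,5): δ = 30.78°  ✓
  (2,3): δ = 92.57°  ·
  (2,4): δ = 38.23°  ✓
  (2,5): δ = 11.17°  ✓
  (3,4): δ = 125.67°  ·
  (3,5): δ = 98.60°  ·
  (4,5): δ = 152.94°  ·
antipodal pairs: 6

count = 6; pairs: (0,3), (1,3), (1,4), (1,5), (2,4), (2,5)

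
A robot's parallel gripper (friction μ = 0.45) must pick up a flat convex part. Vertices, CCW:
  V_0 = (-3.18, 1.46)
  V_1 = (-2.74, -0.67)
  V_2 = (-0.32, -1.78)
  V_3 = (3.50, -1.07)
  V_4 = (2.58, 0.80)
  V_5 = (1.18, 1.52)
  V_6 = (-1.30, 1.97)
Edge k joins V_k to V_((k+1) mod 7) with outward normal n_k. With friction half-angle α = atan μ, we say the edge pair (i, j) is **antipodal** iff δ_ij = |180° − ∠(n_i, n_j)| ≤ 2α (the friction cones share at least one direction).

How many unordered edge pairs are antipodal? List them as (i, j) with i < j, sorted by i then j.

α = atan 0.45 = 24.23°;  2α = 48.46°
n_0 = (-0.9793, -0.2023)
n_1 = (-0.4169, -0.9089)
n_2 = (+0.1827, -0.9832)
n_3 = (+0.8973, +0.4414)
n_4 = (+0.4573, +0.8893)
n_5 = (+0.1785, +0.9839)
n_6 = (-0.2618, +0.9651)
  (0,1): δ = 126.31°  ·
  (0,2): δ = 91.14°  ·
  (0,3): δ = 14.52°  ✓
  (0,4): δ = 51.11°  ·
  (0,5): δ = 68.04°  ·
  (0,6): δ = 93.51°  ·
  (1,2): δ = 144.83°  ·
  (1,3): δ = 39.16°  ✓
  (1,4): δ = 2.58°  ✓
  (1,5): δ = 14.36°  ✓
  (1,6): δ = 39.82°  ✓
  (2,3): δ = 74.33°  ·
  (2,4): δ = 37.75°  ✓
  (2,5): δ = 20.81°  ✓
  (2,6): δ = 4.65°  ✓
  (3,4): δ = 143.41°  ·
  (3,5): δ = 126.48°  ·
  (3,6): δ = 101.02°  ·
  (4,5): δ = 163.07°  ·
  (4,6): δ = 137.61°  ·
  (5,6): δ = 154.54°  ·
antipodal pairs: 8

count = 8; pairs: (0,3), (1,3), (1,4), (1,5), (1,6), (2,4), (2,5), (2,6)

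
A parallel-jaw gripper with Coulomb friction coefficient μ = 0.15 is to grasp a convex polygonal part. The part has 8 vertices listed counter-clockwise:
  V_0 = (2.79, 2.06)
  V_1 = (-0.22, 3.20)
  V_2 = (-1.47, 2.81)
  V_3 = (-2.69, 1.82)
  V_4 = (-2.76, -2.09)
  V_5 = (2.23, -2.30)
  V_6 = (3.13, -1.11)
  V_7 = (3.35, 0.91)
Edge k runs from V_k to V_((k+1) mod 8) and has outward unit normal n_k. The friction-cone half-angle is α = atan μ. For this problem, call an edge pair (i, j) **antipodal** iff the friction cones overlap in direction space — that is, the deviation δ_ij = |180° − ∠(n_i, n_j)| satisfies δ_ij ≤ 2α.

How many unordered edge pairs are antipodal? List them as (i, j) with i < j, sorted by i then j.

α = atan 0.15 = 8.53°;  2α = 17.06°
n_0 = (+0.3542, +0.9352)
n_1 = (-0.2978, +0.9546)
n_2 = (-0.6301, +0.7765)
n_3 = (-0.9998, +0.0179)
n_4 = (-0.0420, -0.9991)
n_5 = (+0.7976, -0.6032)
n_6 = (+0.9941, -0.1083)
n_7 = (+0.8991, +0.4378)
  (0,1): δ = 141.93°  ·
  (0,2): δ = 120.20°  ·
  (0,3): δ = 70.28°  ·
  (0,4): δ = 18.33°  ·
  (0,5): δ = 73.64°  ·
  (0,6): δ = 104.53°  ·
  (0,7): δ = 136.71°  ·
  (1,2): δ = 158.27°  ·
  (1,3): δ = 108.35°  ·
  (1,4): δ = 19.74°  ·
  (1,5): δ = 35.57°  ·
  (1,6): δ = 66.46°  ·
  (1,7): δ = 98.64°  ·
  (2,3): δ = 130.08°  ·
  (2,4): δ = 41.47°  ·
  (2,5): δ = 13.84°  ✓
  (2,6): δ = 44.73°  ·
  (2,7): δ = 76.91°  ·
  (3,4): δ = 91.38°  ·
  (3,5): δ = 36.07°  ·
  (3,6): δ = 5.19°  ✓
  (3,7): δ = 26.99°  ·
  (4,5): δ = 124.69°  ·
  (4,6): δ = 93.81°  ·
  (4,7): δ = 61.63°  ·
  (5,6): δ = 149.12°  ·
  (5,7): δ = 116.94°  ·
  (6,7): δ = 147.82°  ·
antipodal pairs: 2

count = 2; pairs: (2,5), (3,6)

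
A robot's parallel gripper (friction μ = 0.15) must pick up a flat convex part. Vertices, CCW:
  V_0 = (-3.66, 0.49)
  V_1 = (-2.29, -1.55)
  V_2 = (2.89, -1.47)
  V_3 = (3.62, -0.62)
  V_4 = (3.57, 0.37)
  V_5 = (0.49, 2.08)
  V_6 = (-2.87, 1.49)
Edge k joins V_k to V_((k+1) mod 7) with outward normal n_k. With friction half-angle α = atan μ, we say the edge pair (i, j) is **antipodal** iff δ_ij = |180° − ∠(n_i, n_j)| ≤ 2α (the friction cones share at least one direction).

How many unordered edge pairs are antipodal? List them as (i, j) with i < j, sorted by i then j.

α = atan 0.15 = 8.53°;  2α = 17.06°
n_0 = (-0.8302, -0.5575)
n_1 = (+0.0154, -0.9999)
n_2 = (+0.7586, -0.6515)
n_3 = (+0.9987, +0.0504)
n_4 = (+0.4854, +0.8743)
n_5 = (-0.1729, +0.9849)
n_6 = (-0.7847, +0.6199)
  (0,1): δ = 123.00°  ·
  (0,2): δ = 74.54°  ·
  (0,3): δ = 30.99°  ·
  (0,4): δ = 27.08°  ·
  (0,5): δ = 66.08°  ·
  (0,6): δ = 107.81°  ·
  (1,2): δ = 131.54°  ·
  (1,3): δ = 87.99°  ·
  (1,4): δ = 29.92°  ·
  (1,5): δ = 9.07°  ✓
  (1,6): δ = 50.81°  ·
  (2,3): δ = 136.45°  ·
  (2,4): δ = 78.38°  ·
  (2,5): δ = 39.38°  ·
  (2,6): δ = 2.35°  ✓
  (3,4): δ = 121.93°  ·
  (3,5): δ = 82.93°  ·
  (3,6): δ = 41.20°  ·
  (4,5): δ = 141.00°  ·
  (4,6): δ = 99.27°  ·
  (5,6): δ = 138.27°  ·
antipodal pairs: 2

count = 2; pairs: (1,5), (2,6)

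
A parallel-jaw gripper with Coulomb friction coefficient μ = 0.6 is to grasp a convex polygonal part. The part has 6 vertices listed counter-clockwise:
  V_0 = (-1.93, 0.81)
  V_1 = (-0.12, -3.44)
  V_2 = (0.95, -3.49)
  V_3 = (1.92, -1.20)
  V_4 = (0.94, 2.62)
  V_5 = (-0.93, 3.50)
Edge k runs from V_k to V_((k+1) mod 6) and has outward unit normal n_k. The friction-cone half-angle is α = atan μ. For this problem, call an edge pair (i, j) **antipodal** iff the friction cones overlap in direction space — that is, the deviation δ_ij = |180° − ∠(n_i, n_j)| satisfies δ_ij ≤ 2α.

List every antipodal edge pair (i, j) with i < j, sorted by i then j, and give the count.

count = 6; pairs: (0,2), (0,3), (0,4), (1,4), (2,5), (3,5)

α = atan 0.6 = 30.96°;  2α = 61.93°
n_0 = (-0.9200, -0.3918)
n_1 = (-0.0467, -0.9989)
n_2 = (+0.9208, -0.3900)
n_3 = (+0.9686, +0.2485)
n_4 = (+0.4258, +0.9048)
n_5 = (-0.9373, +0.3484)
  (0,1): δ = 115.74°  ·
  (0,2): δ = 46.02°  ✓
  (0,3): δ = 8.68°  ✓
  (0,4): δ = 41.73°  ✓
  (0,5): δ = 136.54°  ·
  (1,2): δ = 110.28°  ·
  (1,3): δ = 72.94°  ·
  (1,4): δ = 22.53°  ✓
  (1,5): δ = 72.28°  ·
  (2,3): δ = 142.65°  ·
  (2,4): δ = 92.24°  ·
  (2,5): δ = 2.56°  ✓
  (3,4): δ = 129.59°  ·
  (3,5): δ = 34.78°  ✓
  (4,5): δ = 85.19°  ·
antipodal pairs: 6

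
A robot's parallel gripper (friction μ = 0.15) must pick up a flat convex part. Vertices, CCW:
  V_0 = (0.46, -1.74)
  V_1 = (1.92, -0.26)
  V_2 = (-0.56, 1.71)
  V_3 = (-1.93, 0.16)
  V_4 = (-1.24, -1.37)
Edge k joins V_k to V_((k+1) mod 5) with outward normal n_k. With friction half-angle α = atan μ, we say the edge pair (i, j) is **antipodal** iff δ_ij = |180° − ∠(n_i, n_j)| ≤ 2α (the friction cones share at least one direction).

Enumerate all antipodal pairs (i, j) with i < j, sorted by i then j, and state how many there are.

α = atan 0.15 = 8.53°;  2α = 17.06°
n_0 = (+0.7119, -0.7023)
n_1 = (+0.6220, +0.7830)
n_2 = (-0.7493, +0.6623)
n_3 = (-0.9116, -0.4111)
n_4 = (-0.2127, -0.9771)
  (0,1): δ = 83.85°  ·
  (0,2): δ = 3.14°  ✓
  (0,3): δ = 68.88°  ·
  (0,4): δ = 122.33°  ·
  (1,2): δ = 93.01°  ·
  (1,3): δ = 27.26°  ·
  (1,4): δ = 26.18°  ·
  (2,3): δ = 114.25°  ·
  (2,4): δ = 60.81°  ·
  (3,4): δ = 126.55°  ·
antipodal pairs: 1

count = 1; pairs: (0,2)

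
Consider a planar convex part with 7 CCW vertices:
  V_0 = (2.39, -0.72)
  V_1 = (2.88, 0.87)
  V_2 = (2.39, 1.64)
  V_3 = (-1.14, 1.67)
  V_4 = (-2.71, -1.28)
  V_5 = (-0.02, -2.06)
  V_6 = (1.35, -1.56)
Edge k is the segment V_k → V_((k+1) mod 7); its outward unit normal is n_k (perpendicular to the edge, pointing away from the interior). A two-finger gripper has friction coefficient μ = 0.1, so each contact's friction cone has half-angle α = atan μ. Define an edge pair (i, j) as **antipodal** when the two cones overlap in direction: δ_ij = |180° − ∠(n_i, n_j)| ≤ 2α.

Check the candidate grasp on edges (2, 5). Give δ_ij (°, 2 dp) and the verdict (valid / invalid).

α = atan 0.1 = 5.71°;  2α = 11.42°
edge 2: e_2 = (-3.53, +0.03);  n_2 = (+0.0085, +1.0000)
edge 5: e_5 = (+1.37, +0.50);  n_5 = (+0.3428, -0.9394)
∠(n_2, n_5) = 159.46°
δ = |180° − 159.46°| = 20.54°
20.54° > 2α = 11.42°  →  invalid

δ = 20.54°, invalid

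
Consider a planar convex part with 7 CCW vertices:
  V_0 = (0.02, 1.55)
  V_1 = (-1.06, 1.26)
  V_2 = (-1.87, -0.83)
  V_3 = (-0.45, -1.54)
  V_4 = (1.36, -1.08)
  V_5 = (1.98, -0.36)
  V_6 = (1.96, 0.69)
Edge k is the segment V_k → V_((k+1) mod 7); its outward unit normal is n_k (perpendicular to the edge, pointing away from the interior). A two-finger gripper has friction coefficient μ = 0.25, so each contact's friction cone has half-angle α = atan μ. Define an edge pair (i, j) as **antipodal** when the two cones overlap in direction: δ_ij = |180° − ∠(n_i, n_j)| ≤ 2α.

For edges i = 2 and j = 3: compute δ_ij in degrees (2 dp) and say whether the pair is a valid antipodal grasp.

δ = 139.18°, invalid

α = atan 0.25 = 14.04°;  2α = 28.07°
edge 2: e_2 = (+1.42, -0.71);  n_2 = (-0.4472, -0.8944)
edge 3: e_3 = (+1.81, +0.46);  n_3 = (+0.2463, -0.9692)
∠(n_2, n_3) = 40.82°
δ = |180° − 40.82°| = 139.18°
139.18° > 2α = 28.07°  →  invalid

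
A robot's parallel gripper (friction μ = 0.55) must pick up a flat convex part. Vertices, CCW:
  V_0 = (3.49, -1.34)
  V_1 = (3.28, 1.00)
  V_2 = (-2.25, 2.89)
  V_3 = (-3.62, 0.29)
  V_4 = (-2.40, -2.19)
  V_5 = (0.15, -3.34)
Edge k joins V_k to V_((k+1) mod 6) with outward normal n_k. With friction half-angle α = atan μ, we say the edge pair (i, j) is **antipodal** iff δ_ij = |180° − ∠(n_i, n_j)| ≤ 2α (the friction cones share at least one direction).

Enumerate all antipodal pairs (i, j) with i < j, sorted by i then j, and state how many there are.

count = 6; pairs: (0,2), (0,3), (1,3), (1,4), (1,5), (2,5)

α = atan 0.55 = 28.81°;  2α = 57.62°
n_0 = (+0.9960, +0.0894)
n_1 = (+0.3234, +0.9463)
n_2 = (-0.8847, +0.4662)
n_3 = (-0.8973, -0.4414)
n_4 = (-0.4111, -0.9116)
n_5 = (+0.5137, -0.8579)
  (0,1): δ = 114.00°  ·
  (0,2): δ = 32.91°  ✓
  (0,3): δ = 21.07°  ✓
  (0,4): δ = 60.60°  ·
  (0,5): δ = 115.79°  ·
  (1,2): δ = 98.92°  ·
  (1,3): δ = 44.94°  ✓
  (1,4): δ = 5.41°  ✓
  (1,5): δ = 49.78°  ✓
  (2,3): δ = 126.02°  ·
  (2,4): δ = 86.49°  ·
  (2,5): δ = 31.30°  ✓
  (3,4): δ = 140.47°  ·
  (3,5): δ = 85.28°  ·
  (4,5): δ = 124.81°  ·
antipodal pairs: 6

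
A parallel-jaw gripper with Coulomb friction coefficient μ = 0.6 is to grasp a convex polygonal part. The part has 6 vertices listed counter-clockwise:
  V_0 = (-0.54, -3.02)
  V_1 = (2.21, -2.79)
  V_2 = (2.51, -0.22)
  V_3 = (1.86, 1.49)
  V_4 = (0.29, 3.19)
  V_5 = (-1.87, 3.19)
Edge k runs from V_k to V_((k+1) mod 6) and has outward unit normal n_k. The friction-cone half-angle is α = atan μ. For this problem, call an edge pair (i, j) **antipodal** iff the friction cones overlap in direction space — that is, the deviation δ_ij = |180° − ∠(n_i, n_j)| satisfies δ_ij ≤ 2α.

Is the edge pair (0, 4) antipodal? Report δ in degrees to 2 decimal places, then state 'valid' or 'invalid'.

δ = 4.78°, valid

α = atan 0.6 = 30.96°;  2α = 61.93°
edge 0: e_0 = (+2.75, +0.23);  n_0 = (+0.0833, -0.9965)
edge 4: e_4 = (-2.16, +0.00);  n_4 = (+0.0000, +1.0000)
∠(n_0, n_4) = 175.22°
δ = |180° − 175.22°| = 4.78°
4.78° ≤ 2α = 61.93°  →  valid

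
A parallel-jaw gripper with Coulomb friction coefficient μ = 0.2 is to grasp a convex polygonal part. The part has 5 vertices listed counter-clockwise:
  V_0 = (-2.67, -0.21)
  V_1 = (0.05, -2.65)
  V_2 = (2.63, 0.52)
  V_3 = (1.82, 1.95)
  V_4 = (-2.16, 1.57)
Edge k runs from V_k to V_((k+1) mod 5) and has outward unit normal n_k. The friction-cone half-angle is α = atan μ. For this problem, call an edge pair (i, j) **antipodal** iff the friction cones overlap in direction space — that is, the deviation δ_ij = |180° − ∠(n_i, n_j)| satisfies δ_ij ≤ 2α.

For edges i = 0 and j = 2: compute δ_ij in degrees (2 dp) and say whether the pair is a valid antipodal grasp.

δ = 18.58°, valid

α = atan 0.2 = 11.31°;  2α = 22.62°
edge 0: e_0 = (+2.72, -2.44);  n_0 = (-0.6678, -0.7444)
edge 2: e_2 = (-0.81, +1.43);  n_2 = (+0.8701, +0.4929)
∠(n_0, n_2) = 161.42°
δ = |180° − 161.42°| = 18.58°
18.58° ≤ 2α = 22.62°  →  valid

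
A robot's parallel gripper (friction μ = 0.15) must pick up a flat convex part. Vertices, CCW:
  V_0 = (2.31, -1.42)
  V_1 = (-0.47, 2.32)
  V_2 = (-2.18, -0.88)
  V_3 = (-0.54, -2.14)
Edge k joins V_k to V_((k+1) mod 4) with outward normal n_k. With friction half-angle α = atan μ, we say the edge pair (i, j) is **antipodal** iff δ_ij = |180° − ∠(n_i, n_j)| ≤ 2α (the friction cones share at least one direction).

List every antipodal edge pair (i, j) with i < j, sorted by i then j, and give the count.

count = 1; pairs: (0,2)

α = atan 0.15 = 8.53°;  2α = 17.06°
n_0 = (+0.8026, +0.5966)
n_1 = (-0.8820, +0.4713)
n_2 = (-0.6092, -0.7930)
n_3 = (+0.2449, -0.9695)
  (0,1): δ = 64.74°  ·
  (0,2): δ = 15.84°  ✓
  (0,3): δ = 67.55°  ·
  (1,2): δ = 99.42°  ·
  (1,3): δ = 47.70°  ·
  (2,3): δ = 128.29°  ·
antipodal pairs: 1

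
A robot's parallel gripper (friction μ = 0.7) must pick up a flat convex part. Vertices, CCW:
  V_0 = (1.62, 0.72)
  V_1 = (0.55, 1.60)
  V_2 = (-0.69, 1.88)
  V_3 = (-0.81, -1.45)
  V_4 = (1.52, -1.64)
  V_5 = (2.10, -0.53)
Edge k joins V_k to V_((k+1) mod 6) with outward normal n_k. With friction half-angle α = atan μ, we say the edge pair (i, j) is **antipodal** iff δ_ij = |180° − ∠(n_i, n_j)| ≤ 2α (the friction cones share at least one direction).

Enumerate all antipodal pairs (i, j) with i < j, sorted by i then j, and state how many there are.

count = 6; pairs: (0,2), (0,3), (1,3), (2,4), (2,5), (3,5)

α = atan 0.7 = 34.99°;  2α = 69.98°
n_0 = (+0.6352, +0.7723)
n_1 = (+0.2203, +0.9754)
n_2 = (-0.9994, +0.0360)
n_3 = (-0.0813, -0.9967)
n_4 = (+0.8863, -0.4631)
n_5 = (+0.9335, +0.3585)
  (0,1): δ = 153.29°  ·
  (0,2): δ = 52.63°  ✓
  (0,3): δ = 34.77°  ✓
  (0,4): δ = 101.85°  ·
  (0,5): δ = 150.44°  ·
  (1,2): δ = 79.34°  ·
  (1,3): δ = 8.06°  ✓
  (1,4): δ = 75.14°  ·
  (1,5): δ = 123.73°  ·
  (2,3): δ = 92.60°  ·
  (2,4): δ = 25.52°  ✓
  (2,5): δ = 23.07°  ✓
  (3,4): δ = 112.93°  ·
  (3,5): δ = 64.33°  ✓
  (4,5): δ = 131.41°  ·
antipodal pairs: 6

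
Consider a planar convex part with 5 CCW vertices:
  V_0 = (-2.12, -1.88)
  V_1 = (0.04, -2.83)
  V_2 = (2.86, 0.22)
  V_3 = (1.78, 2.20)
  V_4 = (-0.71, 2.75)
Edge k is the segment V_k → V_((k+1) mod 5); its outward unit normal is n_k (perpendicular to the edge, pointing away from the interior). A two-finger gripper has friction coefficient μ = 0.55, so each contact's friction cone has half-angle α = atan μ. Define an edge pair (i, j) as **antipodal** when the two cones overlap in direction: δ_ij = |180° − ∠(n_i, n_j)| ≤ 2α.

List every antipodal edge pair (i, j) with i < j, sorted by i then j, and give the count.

count = 4; pairs: (0,2), (0,3), (1,4), (2,4)

α = atan 0.55 = 28.81°;  2α = 57.62°
n_0 = (-0.4026, -0.9154)
n_1 = (+0.7342, -0.6789)
n_2 = (+0.8779, +0.4789)
n_3 = (+0.2157, +0.9765)
n_4 = (-0.9566, +0.2913)
  (0,1): δ = 109.02°  ·
  (0,2): δ = 37.65°  ✓
  (0,3): δ = 11.28°  ✓
  (0,4): δ = 96.80°  ·
  (1,2): δ = 108.63°  ·
  (1,3): δ = 59.70°  ·
  (1,4): δ = 25.82°  ✓
  (2,3): δ = 131.07°  ·
  (2,4): δ = 45.55°  ✓
  (3,4): δ = 94.48°  ·
antipodal pairs: 4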